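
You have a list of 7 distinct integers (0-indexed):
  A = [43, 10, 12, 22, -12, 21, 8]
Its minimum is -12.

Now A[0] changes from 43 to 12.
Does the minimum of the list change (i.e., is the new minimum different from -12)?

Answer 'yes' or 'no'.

Answer: no

Derivation:
Old min = -12
Change: A[0] 43 -> 12
Changed element was NOT the min; min changes only if 12 < -12.
New min = -12; changed? no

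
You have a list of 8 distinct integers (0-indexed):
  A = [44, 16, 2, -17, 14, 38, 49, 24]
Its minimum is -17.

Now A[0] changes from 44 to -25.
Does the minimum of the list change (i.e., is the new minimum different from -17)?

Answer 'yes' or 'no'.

Old min = -17
Change: A[0] 44 -> -25
Changed element was NOT the min; min changes only if -25 < -17.
New min = -25; changed? yes

Answer: yes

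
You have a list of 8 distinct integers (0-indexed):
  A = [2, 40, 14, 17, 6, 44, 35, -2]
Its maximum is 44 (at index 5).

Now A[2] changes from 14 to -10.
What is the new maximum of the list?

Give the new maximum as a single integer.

Answer: 44

Derivation:
Old max = 44 (at index 5)
Change: A[2] 14 -> -10
Changed element was NOT the old max.
  New max = max(old_max, new_val) = max(44, -10) = 44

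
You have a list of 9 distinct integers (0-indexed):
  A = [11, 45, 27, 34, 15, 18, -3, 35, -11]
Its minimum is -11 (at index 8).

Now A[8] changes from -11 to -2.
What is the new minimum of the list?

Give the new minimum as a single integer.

Old min = -11 (at index 8)
Change: A[8] -11 -> -2
Changed element WAS the min. Need to check: is -2 still <= all others?
  Min of remaining elements: -3
  New min = min(-2, -3) = -3

Answer: -3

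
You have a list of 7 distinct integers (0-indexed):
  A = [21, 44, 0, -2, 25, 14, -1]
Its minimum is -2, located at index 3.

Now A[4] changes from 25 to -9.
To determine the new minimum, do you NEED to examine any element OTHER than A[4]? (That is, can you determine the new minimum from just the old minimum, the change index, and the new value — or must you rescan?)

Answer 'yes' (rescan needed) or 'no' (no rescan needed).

Old min = -2 at index 3
Change at index 4: 25 -> -9
Index 4 was NOT the min. New min = min(-2, -9). No rescan of other elements needed.
Needs rescan: no

Answer: no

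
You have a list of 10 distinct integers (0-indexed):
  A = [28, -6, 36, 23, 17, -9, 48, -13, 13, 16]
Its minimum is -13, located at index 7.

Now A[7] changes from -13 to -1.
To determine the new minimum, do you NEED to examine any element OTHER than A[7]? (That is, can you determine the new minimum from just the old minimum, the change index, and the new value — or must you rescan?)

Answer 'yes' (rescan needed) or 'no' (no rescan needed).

Answer: yes

Derivation:
Old min = -13 at index 7
Change at index 7: -13 -> -1
Index 7 WAS the min and new value -1 > old min -13. Must rescan other elements to find the new min.
Needs rescan: yes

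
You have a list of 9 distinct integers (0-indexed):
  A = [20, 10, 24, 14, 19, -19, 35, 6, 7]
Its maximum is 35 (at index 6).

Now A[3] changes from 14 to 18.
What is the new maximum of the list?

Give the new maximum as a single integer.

Answer: 35

Derivation:
Old max = 35 (at index 6)
Change: A[3] 14 -> 18
Changed element was NOT the old max.
  New max = max(old_max, new_val) = max(35, 18) = 35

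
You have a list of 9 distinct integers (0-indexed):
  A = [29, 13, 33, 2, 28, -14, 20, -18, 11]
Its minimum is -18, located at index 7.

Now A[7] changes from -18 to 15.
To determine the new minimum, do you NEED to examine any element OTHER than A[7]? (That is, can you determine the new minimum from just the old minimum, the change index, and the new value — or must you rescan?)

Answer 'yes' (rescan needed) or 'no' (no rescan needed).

Old min = -18 at index 7
Change at index 7: -18 -> 15
Index 7 WAS the min and new value 15 > old min -18. Must rescan other elements to find the new min.
Needs rescan: yes

Answer: yes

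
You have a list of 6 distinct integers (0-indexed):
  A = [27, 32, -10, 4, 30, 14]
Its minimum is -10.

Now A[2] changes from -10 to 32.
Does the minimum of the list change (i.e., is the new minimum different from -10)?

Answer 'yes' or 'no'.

Old min = -10
Change: A[2] -10 -> 32
Changed element was the min; new min must be rechecked.
New min = 4; changed? yes

Answer: yes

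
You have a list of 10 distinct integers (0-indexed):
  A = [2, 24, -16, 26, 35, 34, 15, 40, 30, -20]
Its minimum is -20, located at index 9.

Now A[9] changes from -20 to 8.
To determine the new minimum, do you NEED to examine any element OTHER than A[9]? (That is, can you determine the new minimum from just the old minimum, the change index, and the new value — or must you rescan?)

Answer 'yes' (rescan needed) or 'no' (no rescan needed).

Answer: yes

Derivation:
Old min = -20 at index 9
Change at index 9: -20 -> 8
Index 9 WAS the min and new value 8 > old min -20. Must rescan other elements to find the new min.
Needs rescan: yes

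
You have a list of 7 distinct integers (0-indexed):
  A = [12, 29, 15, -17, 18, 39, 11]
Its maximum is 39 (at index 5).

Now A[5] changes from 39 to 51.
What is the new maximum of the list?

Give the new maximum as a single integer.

Old max = 39 (at index 5)
Change: A[5] 39 -> 51
Changed element WAS the max -> may need rescan.
  Max of remaining elements: 29
  New max = max(51, 29) = 51

Answer: 51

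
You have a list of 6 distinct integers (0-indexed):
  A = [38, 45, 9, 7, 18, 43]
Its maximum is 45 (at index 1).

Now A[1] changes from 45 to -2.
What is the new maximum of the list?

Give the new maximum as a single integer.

Answer: 43

Derivation:
Old max = 45 (at index 1)
Change: A[1] 45 -> -2
Changed element WAS the max -> may need rescan.
  Max of remaining elements: 43
  New max = max(-2, 43) = 43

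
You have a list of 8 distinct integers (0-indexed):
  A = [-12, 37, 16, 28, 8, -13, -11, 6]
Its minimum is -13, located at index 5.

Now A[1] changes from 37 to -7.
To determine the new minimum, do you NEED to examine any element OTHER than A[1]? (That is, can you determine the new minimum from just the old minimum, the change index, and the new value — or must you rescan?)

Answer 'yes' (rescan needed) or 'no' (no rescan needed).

Answer: no

Derivation:
Old min = -13 at index 5
Change at index 1: 37 -> -7
Index 1 was NOT the min. New min = min(-13, -7). No rescan of other elements needed.
Needs rescan: no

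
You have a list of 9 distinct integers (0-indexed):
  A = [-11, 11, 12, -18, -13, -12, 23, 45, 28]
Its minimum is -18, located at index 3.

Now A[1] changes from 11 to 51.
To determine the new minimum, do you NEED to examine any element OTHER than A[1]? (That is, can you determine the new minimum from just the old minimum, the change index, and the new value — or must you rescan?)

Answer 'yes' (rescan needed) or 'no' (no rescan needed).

Old min = -18 at index 3
Change at index 1: 11 -> 51
Index 1 was NOT the min. New min = min(-18, 51). No rescan of other elements needed.
Needs rescan: no

Answer: no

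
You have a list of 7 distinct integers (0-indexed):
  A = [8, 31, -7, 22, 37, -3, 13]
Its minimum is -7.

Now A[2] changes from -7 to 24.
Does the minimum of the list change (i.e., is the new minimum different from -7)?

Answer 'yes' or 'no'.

Answer: yes

Derivation:
Old min = -7
Change: A[2] -7 -> 24
Changed element was the min; new min must be rechecked.
New min = -3; changed? yes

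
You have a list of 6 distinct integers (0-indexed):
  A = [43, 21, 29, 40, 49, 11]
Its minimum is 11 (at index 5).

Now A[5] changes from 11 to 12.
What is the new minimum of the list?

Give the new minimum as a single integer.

Old min = 11 (at index 5)
Change: A[5] 11 -> 12
Changed element WAS the min. Need to check: is 12 still <= all others?
  Min of remaining elements: 21
  New min = min(12, 21) = 12

Answer: 12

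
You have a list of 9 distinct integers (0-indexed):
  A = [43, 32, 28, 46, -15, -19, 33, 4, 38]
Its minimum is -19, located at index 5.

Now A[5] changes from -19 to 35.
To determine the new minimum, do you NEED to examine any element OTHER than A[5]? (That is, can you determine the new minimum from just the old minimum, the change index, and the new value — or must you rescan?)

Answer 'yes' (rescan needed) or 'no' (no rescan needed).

Old min = -19 at index 5
Change at index 5: -19 -> 35
Index 5 WAS the min and new value 35 > old min -19. Must rescan other elements to find the new min.
Needs rescan: yes

Answer: yes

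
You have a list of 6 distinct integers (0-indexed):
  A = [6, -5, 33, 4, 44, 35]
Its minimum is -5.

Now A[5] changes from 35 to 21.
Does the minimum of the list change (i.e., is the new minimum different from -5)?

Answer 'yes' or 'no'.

Old min = -5
Change: A[5] 35 -> 21
Changed element was NOT the min; min changes only if 21 < -5.
New min = -5; changed? no

Answer: no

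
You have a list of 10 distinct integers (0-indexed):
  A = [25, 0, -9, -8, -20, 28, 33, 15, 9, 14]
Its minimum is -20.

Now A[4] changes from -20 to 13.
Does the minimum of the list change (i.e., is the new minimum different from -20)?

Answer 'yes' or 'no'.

Old min = -20
Change: A[4] -20 -> 13
Changed element was the min; new min must be rechecked.
New min = -9; changed? yes

Answer: yes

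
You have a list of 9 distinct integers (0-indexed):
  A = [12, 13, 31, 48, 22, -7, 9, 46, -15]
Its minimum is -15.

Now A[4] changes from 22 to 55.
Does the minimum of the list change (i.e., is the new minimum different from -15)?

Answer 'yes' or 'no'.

Old min = -15
Change: A[4] 22 -> 55
Changed element was NOT the min; min changes only if 55 < -15.
New min = -15; changed? no

Answer: no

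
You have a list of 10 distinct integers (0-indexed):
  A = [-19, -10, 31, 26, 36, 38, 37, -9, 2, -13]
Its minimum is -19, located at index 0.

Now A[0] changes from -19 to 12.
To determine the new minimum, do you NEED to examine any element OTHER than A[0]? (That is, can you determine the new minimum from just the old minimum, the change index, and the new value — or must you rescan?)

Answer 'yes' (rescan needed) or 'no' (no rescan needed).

Answer: yes

Derivation:
Old min = -19 at index 0
Change at index 0: -19 -> 12
Index 0 WAS the min and new value 12 > old min -19. Must rescan other elements to find the new min.
Needs rescan: yes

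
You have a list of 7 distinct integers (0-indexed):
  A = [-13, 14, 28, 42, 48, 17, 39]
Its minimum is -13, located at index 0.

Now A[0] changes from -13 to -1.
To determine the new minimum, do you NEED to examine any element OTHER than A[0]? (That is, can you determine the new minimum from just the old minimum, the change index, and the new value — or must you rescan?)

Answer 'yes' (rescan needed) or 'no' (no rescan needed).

Old min = -13 at index 0
Change at index 0: -13 -> -1
Index 0 WAS the min and new value -1 > old min -13. Must rescan other elements to find the new min.
Needs rescan: yes

Answer: yes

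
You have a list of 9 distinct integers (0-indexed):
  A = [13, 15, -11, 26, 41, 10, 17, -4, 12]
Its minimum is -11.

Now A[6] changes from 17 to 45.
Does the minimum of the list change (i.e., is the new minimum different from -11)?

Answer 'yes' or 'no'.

Answer: no

Derivation:
Old min = -11
Change: A[6] 17 -> 45
Changed element was NOT the min; min changes only if 45 < -11.
New min = -11; changed? no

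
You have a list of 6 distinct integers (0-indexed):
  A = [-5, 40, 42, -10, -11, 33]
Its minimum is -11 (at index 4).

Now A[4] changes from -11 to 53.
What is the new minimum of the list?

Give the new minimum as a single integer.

Answer: -10

Derivation:
Old min = -11 (at index 4)
Change: A[4] -11 -> 53
Changed element WAS the min. Need to check: is 53 still <= all others?
  Min of remaining elements: -10
  New min = min(53, -10) = -10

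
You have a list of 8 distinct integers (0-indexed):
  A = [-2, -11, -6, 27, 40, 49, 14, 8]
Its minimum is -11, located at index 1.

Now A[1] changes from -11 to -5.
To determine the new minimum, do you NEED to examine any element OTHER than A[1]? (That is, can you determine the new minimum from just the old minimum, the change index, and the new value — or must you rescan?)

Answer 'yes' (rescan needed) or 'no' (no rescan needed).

Answer: yes

Derivation:
Old min = -11 at index 1
Change at index 1: -11 -> -5
Index 1 WAS the min and new value -5 > old min -11. Must rescan other elements to find the new min.
Needs rescan: yes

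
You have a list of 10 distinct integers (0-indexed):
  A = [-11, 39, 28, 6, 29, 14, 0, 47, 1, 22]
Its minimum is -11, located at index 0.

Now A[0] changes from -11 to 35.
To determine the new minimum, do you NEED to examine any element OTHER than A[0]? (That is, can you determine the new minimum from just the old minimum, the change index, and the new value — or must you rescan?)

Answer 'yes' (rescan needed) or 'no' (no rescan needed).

Answer: yes

Derivation:
Old min = -11 at index 0
Change at index 0: -11 -> 35
Index 0 WAS the min and new value 35 > old min -11. Must rescan other elements to find the new min.
Needs rescan: yes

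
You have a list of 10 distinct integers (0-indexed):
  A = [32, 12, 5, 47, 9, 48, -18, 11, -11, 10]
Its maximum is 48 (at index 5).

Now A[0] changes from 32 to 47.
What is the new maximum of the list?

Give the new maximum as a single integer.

Old max = 48 (at index 5)
Change: A[0] 32 -> 47
Changed element was NOT the old max.
  New max = max(old_max, new_val) = max(48, 47) = 48

Answer: 48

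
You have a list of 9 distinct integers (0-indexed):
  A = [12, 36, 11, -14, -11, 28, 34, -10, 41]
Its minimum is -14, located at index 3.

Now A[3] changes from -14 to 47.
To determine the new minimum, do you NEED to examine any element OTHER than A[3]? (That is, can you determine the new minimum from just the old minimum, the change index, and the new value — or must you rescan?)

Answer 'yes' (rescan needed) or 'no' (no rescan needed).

Old min = -14 at index 3
Change at index 3: -14 -> 47
Index 3 WAS the min and new value 47 > old min -14. Must rescan other elements to find the new min.
Needs rescan: yes

Answer: yes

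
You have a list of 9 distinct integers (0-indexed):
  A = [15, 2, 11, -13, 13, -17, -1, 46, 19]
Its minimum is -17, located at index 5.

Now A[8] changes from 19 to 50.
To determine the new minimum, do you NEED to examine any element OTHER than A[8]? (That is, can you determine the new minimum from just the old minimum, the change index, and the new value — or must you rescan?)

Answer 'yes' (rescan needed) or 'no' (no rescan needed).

Old min = -17 at index 5
Change at index 8: 19 -> 50
Index 8 was NOT the min. New min = min(-17, 50). No rescan of other elements needed.
Needs rescan: no

Answer: no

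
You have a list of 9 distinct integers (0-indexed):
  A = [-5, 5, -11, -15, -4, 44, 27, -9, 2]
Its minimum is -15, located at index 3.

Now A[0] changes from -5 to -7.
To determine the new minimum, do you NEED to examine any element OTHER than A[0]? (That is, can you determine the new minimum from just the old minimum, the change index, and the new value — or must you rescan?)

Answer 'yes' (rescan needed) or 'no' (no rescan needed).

Answer: no

Derivation:
Old min = -15 at index 3
Change at index 0: -5 -> -7
Index 0 was NOT the min. New min = min(-15, -7). No rescan of other elements needed.
Needs rescan: no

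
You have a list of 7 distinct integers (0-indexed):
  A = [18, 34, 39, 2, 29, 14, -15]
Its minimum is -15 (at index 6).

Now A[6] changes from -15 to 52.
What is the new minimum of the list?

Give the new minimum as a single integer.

Old min = -15 (at index 6)
Change: A[6] -15 -> 52
Changed element WAS the min. Need to check: is 52 still <= all others?
  Min of remaining elements: 2
  New min = min(52, 2) = 2

Answer: 2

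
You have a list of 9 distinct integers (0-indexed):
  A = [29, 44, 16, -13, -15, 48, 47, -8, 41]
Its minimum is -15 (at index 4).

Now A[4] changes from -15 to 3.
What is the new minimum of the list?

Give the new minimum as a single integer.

Old min = -15 (at index 4)
Change: A[4] -15 -> 3
Changed element WAS the min. Need to check: is 3 still <= all others?
  Min of remaining elements: -13
  New min = min(3, -13) = -13

Answer: -13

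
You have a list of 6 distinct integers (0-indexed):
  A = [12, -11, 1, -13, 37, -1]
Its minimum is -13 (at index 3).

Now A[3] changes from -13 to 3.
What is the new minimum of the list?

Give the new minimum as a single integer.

Answer: -11

Derivation:
Old min = -13 (at index 3)
Change: A[3] -13 -> 3
Changed element WAS the min. Need to check: is 3 still <= all others?
  Min of remaining elements: -11
  New min = min(3, -11) = -11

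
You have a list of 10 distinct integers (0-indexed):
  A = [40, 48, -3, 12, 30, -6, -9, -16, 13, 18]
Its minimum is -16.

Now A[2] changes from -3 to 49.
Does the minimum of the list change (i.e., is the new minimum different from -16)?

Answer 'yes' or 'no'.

Answer: no

Derivation:
Old min = -16
Change: A[2] -3 -> 49
Changed element was NOT the min; min changes only if 49 < -16.
New min = -16; changed? no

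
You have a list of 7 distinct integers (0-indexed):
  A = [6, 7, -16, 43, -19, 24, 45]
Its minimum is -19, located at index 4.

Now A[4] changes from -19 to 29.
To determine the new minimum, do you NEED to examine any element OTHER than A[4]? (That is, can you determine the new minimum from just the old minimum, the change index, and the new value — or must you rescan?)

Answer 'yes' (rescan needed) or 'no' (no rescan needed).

Answer: yes

Derivation:
Old min = -19 at index 4
Change at index 4: -19 -> 29
Index 4 WAS the min and new value 29 > old min -19. Must rescan other elements to find the new min.
Needs rescan: yes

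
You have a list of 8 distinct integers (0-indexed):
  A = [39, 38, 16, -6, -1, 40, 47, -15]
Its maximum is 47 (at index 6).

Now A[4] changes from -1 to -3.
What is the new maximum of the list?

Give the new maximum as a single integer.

Old max = 47 (at index 6)
Change: A[4] -1 -> -3
Changed element was NOT the old max.
  New max = max(old_max, new_val) = max(47, -3) = 47

Answer: 47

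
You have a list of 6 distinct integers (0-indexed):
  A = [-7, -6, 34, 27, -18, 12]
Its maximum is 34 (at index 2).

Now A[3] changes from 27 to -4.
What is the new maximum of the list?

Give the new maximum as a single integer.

Old max = 34 (at index 2)
Change: A[3] 27 -> -4
Changed element was NOT the old max.
  New max = max(old_max, new_val) = max(34, -4) = 34

Answer: 34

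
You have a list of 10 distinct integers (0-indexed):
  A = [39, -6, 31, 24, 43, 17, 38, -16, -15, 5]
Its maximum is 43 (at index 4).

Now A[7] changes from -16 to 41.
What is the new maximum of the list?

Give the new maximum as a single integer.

Answer: 43

Derivation:
Old max = 43 (at index 4)
Change: A[7] -16 -> 41
Changed element was NOT the old max.
  New max = max(old_max, new_val) = max(43, 41) = 43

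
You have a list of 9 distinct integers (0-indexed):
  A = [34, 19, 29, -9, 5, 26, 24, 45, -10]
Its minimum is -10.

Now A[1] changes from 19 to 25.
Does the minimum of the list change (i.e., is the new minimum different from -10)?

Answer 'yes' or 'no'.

Old min = -10
Change: A[1] 19 -> 25
Changed element was NOT the min; min changes only if 25 < -10.
New min = -10; changed? no

Answer: no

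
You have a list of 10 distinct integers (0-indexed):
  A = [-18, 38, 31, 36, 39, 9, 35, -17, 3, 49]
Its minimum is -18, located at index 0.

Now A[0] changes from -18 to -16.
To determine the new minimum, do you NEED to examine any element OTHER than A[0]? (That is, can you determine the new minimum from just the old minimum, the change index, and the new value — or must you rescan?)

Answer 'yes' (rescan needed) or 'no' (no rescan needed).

Old min = -18 at index 0
Change at index 0: -18 -> -16
Index 0 WAS the min and new value -16 > old min -18. Must rescan other elements to find the new min.
Needs rescan: yes

Answer: yes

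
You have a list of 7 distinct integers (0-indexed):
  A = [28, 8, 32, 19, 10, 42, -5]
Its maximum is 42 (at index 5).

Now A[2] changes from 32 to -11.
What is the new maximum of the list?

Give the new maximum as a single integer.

Answer: 42

Derivation:
Old max = 42 (at index 5)
Change: A[2] 32 -> -11
Changed element was NOT the old max.
  New max = max(old_max, new_val) = max(42, -11) = 42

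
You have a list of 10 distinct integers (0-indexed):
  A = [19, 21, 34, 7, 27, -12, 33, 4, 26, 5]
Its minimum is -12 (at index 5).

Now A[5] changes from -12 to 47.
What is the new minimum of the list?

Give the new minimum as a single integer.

Old min = -12 (at index 5)
Change: A[5] -12 -> 47
Changed element WAS the min. Need to check: is 47 still <= all others?
  Min of remaining elements: 4
  New min = min(47, 4) = 4

Answer: 4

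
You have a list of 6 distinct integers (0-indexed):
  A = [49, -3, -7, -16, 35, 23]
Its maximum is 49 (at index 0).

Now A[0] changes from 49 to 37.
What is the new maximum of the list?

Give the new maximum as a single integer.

Old max = 49 (at index 0)
Change: A[0] 49 -> 37
Changed element WAS the max -> may need rescan.
  Max of remaining elements: 35
  New max = max(37, 35) = 37

Answer: 37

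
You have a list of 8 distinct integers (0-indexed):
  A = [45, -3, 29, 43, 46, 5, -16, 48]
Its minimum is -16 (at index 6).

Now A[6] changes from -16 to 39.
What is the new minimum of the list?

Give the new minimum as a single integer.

Answer: -3

Derivation:
Old min = -16 (at index 6)
Change: A[6] -16 -> 39
Changed element WAS the min. Need to check: is 39 still <= all others?
  Min of remaining elements: -3
  New min = min(39, -3) = -3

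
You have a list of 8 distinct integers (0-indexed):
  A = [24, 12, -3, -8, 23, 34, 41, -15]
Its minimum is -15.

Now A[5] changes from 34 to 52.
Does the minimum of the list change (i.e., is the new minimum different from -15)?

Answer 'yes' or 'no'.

Old min = -15
Change: A[5] 34 -> 52
Changed element was NOT the min; min changes only if 52 < -15.
New min = -15; changed? no

Answer: no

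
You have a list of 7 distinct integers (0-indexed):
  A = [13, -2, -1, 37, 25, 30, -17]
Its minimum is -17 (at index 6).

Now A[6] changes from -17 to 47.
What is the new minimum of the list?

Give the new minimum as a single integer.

Answer: -2

Derivation:
Old min = -17 (at index 6)
Change: A[6] -17 -> 47
Changed element WAS the min. Need to check: is 47 still <= all others?
  Min of remaining elements: -2
  New min = min(47, -2) = -2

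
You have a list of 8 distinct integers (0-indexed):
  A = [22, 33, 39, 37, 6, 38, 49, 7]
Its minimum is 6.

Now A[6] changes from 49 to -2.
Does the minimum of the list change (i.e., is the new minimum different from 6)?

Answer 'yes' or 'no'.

Old min = 6
Change: A[6] 49 -> -2
Changed element was NOT the min; min changes only if -2 < 6.
New min = -2; changed? yes

Answer: yes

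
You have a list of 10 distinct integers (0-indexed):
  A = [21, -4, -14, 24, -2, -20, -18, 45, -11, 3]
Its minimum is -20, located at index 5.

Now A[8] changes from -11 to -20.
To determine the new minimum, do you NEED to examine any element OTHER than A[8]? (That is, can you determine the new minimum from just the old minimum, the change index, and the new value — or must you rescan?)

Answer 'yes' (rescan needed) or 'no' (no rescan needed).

Answer: no

Derivation:
Old min = -20 at index 5
Change at index 8: -11 -> -20
Index 8 was NOT the min. New min = min(-20, -20). No rescan of other elements needed.
Needs rescan: no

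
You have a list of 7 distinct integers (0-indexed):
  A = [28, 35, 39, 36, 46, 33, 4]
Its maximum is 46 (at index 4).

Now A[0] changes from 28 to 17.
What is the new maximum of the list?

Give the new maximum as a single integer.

Old max = 46 (at index 4)
Change: A[0] 28 -> 17
Changed element was NOT the old max.
  New max = max(old_max, new_val) = max(46, 17) = 46

Answer: 46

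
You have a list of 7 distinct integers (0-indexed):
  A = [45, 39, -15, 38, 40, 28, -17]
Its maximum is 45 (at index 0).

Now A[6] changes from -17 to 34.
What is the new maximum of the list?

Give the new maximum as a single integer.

Old max = 45 (at index 0)
Change: A[6] -17 -> 34
Changed element was NOT the old max.
  New max = max(old_max, new_val) = max(45, 34) = 45

Answer: 45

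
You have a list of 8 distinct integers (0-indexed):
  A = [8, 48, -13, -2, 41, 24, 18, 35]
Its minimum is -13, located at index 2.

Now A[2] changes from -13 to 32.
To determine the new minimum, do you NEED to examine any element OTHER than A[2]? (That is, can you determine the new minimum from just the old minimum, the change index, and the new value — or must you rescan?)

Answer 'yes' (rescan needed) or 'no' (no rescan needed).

Answer: yes

Derivation:
Old min = -13 at index 2
Change at index 2: -13 -> 32
Index 2 WAS the min and new value 32 > old min -13. Must rescan other elements to find the new min.
Needs rescan: yes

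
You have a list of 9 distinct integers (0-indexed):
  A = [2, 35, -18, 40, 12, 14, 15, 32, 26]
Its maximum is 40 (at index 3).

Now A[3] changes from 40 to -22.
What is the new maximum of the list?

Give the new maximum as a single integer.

Answer: 35

Derivation:
Old max = 40 (at index 3)
Change: A[3] 40 -> -22
Changed element WAS the max -> may need rescan.
  Max of remaining elements: 35
  New max = max(-22, 35) = 35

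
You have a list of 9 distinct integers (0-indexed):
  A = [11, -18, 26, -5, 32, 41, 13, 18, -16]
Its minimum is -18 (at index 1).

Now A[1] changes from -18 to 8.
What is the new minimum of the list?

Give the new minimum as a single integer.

Answer: -16

Derivation:
Old min = -18 (at index 1)
Change: A[1] -18 -> 8
Changed element WAS the min. Need to check: is 8 still <= all others?
  Min of remaining elements: -16
  New min = min(8, -16) = -16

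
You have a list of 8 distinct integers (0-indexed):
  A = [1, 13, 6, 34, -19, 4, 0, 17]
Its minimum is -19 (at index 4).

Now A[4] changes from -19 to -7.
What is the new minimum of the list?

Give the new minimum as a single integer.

Answer: -7

Derivation:
Old min = -19 (at index 4)
Change: A[4] -19 -> -7
Changed element WAS the min. Need to check: is -7 still <= all others?
  Min of remaining elements: 0
  New min = min(-7, 0) = -7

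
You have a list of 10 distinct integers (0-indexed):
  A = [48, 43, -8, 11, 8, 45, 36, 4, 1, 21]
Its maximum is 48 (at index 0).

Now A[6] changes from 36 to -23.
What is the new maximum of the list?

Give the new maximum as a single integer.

Answer: 48

Derivation:
Old max = 48 (at index 0)
Change: A[6] 36 -> -23
Changed element was NOT the old max.
  New max = max(old_max, new_val) = max(48, -23) = 48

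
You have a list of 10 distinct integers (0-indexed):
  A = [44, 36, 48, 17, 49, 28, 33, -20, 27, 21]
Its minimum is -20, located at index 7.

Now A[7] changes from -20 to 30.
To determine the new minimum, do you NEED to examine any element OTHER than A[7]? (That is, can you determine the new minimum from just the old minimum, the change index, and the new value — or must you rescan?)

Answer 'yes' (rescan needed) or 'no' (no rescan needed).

Old min = -20 at index 7
Change at index 7: -20 -> 30
Index 7 WAS the min and new value 30 > old min -20. Must rescan other elements to find the new min.
Needs rescan: yes

Answer: yes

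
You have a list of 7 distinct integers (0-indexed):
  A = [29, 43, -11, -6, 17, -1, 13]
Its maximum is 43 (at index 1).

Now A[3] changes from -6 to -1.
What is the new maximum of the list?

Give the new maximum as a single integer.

Old max = 43 (at index 1)
Change: A[3] -6 -> -1
Changed element was NOT the old max.
  New max = max(old_max, new_val) = max(43, -1) = 43

Answer: 43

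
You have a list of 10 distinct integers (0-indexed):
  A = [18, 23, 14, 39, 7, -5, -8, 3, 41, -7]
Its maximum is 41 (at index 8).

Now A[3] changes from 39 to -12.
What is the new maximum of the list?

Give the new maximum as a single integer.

Answer: 41

Derivation:
Old max = 41 (at index 8)
Change: A[3] 39 -> -12
Changed element was NOT the old max.
  New max = max(old_max, new_val) = max(41, -12) = 41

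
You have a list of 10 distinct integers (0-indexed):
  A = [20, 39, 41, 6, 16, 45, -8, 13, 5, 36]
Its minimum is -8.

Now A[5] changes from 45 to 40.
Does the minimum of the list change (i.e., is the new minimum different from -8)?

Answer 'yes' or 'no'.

Old min = -8
Change: A[5] 45 -> 40
Changed element was NOT the min; min changes only if 40 < -8.
New min = -8; changed? no

Answer: no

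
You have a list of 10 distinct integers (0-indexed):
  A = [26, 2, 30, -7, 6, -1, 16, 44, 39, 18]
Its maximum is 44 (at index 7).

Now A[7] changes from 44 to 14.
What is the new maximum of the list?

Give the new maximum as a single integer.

Answer: 39

Derivation:
Old max = 44 (at index 7)
Change: A[7] 44 -> 14
Changed element WAS the max -> may need rescan.
  Max of remaining elements: 39
  New max = max(14, 39) = 39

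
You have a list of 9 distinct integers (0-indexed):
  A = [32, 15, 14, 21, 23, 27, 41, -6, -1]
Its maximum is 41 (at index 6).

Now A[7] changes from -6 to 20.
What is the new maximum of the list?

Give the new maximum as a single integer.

Answer: 41

Derivation:
Old max = 41 (at index 6)
Change: A[7] -6 -> 20
Changed element was NOT the old max.
  New max = max(old_max, new_val) = max(41, 20) = 41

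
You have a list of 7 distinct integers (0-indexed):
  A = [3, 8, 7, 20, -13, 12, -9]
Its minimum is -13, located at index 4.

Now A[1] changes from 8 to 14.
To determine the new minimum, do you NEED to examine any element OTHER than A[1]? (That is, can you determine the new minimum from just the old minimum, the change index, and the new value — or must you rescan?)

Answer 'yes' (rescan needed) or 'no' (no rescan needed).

Old min = -13 at index 4
Change at index 1: 8 -> 14
Index 1 was NOT the min. New min = min(-13, 14). No rescan of other elements needed.
Needs rescan: no

Answer: no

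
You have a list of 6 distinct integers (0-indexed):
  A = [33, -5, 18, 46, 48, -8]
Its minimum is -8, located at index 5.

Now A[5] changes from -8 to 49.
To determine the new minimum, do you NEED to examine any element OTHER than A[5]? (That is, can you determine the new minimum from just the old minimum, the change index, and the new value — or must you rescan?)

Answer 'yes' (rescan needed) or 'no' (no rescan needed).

Answer: yes

Derivation:
Old min = -8 at index 5
Change at index 5: -8 -> 49
Index 5 WAS the min and new value 49 > old min -8. Must rescan other elements to find the new min.
Needs rescan: yes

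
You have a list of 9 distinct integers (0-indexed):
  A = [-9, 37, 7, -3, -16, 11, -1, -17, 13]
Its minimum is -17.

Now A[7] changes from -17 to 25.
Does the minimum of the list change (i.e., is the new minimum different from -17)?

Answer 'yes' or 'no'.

Old min = -17
Change: A[7] -17 -> 25
Changed element was the min; new min must be rechecked.
New min = -16; changed? yes

Answer: yes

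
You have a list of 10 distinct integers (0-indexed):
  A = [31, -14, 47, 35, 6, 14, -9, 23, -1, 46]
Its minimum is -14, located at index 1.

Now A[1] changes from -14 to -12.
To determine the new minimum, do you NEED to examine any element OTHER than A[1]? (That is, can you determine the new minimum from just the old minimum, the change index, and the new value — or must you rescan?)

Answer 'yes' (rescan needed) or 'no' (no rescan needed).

Answer: yes

Derivation:
Old min = -14 at index 1
Change at index 1: -14 -> -12
Index 1 WAS the min and new value -12 > old min -14. Must rescan other elements to find the new min.
Needs rescan: yes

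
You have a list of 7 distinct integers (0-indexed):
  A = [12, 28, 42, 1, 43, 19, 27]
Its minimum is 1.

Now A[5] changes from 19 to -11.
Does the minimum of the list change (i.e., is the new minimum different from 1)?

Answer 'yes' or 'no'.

Answer: yes

Derivation:
Old min = 1
Change: A[5] 19 -> -11
Changed element was NOT the min; min changes only if -11 < 1.
New min = -11; changed? yes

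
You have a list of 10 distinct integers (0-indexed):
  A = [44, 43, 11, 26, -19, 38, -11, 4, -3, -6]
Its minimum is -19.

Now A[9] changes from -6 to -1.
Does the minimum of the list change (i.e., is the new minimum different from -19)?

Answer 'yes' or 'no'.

Answer: no

Derivation:
Old min = -19
Change: A[9] -6 -> -1
Changed element was NOT the min; min changes only if -1 < -19.
New min = -19; changed? no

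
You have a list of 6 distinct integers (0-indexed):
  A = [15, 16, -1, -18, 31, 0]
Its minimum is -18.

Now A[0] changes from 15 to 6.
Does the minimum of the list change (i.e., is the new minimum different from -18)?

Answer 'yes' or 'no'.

Old min = -18
Change: A[0] 15 -> 6
Changed element was NOT the min; min changes only if 6 < -18.
New min = -18; changed? no

Answer: no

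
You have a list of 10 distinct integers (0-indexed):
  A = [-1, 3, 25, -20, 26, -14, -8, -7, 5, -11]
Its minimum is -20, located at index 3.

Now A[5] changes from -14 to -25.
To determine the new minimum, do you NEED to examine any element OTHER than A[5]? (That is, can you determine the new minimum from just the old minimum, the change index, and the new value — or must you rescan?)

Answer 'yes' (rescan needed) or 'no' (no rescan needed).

Answer: no

Derivation:
Old min = -20 at index 3
Change at index 5: -14 -> -25
Index 5 was NOT the min. New min = min(-20, -25). No rescan of other elements needed.
Needs rescan: no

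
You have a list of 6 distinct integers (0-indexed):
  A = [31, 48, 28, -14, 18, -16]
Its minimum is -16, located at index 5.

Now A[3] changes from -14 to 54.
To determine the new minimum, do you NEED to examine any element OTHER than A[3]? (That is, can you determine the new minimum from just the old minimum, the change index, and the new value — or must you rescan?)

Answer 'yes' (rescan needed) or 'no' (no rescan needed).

Answer: no

Derivation:
Old min = -16 at index 5
Change at index 3: -14 -> 54
Index 3 was NOT the min. New min = min(-16, 54). No rescan of other elements needed.
Needs rescan: no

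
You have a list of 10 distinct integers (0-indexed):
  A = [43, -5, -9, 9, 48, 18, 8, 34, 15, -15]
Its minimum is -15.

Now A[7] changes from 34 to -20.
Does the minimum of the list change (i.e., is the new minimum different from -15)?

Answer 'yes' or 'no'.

Old min = -15
Change: A[7] 34 -> -20
Changed element was NOT the min; min changes only if -20 < -15.
New min = -20; changed? yes

Answer: yes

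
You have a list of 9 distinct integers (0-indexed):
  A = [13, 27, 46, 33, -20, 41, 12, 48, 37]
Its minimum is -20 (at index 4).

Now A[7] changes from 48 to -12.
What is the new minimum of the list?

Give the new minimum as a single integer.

Answer: -20

Derivation:
Old min = -20 (at index 4)
Change: A[7] 48 -> -12
Changed element was NOT the old min.
  New min = min(old_min, new_val) = min(-20, -12) = -20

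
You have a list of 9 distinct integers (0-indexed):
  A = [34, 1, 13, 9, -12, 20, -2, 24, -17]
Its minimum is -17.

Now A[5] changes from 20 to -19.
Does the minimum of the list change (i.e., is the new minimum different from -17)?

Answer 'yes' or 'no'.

Old min = -17
Change: A[5] 20 -> -19
Changed element was NOT the min; min changes only if -19 < -17.
New min = -19; changed? yes

Answer: yes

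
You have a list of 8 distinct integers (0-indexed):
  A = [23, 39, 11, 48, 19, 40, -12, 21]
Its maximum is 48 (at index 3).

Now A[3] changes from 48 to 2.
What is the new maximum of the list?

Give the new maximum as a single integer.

Answer: 40

Derivation:
Old max = 48 (at index 3)
Change: A[3] 48 -> 2
Changed element WAS the max -> may need rescan.
  Max of remaining elements: 40
  New max = max(2, 40) = 40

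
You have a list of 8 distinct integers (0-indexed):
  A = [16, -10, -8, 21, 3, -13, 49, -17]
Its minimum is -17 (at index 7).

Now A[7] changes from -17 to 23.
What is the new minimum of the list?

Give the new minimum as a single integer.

Old min = -17 (at index 7)
Change: A[7] -17 -> 23
Changed element WAS the min. Need to check: is 23 still <= all others?
  Min of remaining elements: -13
  New min = min(23, -13) = -13

Answer: -13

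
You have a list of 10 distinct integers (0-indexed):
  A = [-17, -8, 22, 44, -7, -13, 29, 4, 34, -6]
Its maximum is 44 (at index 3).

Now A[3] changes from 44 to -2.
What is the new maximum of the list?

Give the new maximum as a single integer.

Old max = 44 (at index 3)
Change: A[3] 44 -> -2
Changed element WAS the max -> may need rescan.
  Max of remaining elements: 34
  New max = max(-2, 34) = 34

Answer: 34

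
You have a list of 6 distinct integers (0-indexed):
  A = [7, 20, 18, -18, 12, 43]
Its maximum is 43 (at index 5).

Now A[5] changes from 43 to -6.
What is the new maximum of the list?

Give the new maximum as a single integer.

Answer: 20

Derivation:
Old max = 43 (at index 5)
Change: A[5] 43 -> -6
Changed element WAS the max -> may need rescan.
  Max of remaining elements: 20
  New max = max(-6, 20) = 20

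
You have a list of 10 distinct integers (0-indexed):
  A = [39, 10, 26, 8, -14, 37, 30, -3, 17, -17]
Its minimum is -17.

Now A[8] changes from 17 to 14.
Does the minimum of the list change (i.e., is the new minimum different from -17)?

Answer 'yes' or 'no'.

Answer: no

Derivation:
Old min = -17
Change: A[8] 17 -> 14
Changed element was NOT the min; min changes only if 14 < -17.
New min = -17; changed? no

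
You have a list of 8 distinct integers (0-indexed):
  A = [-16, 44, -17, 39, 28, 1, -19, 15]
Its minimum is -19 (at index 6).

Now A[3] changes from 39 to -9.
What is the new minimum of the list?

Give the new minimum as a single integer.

Answer: -19

Derivation:
Old min = -19 (at index 6)
Change: A[3] 39 -> -9
Changed element was NOT the old min.
  New min = min(old_min, new_val) = min(-19, -9) = -19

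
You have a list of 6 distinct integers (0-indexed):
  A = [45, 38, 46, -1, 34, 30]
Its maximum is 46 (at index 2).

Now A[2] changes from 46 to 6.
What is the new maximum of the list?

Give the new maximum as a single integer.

Old max = 46 (at index 2)
Change: A[2] 46 -> 6
Changed element WAS the max -> may need rescan.
  Max of remaining elements: 45
  New max = max(6, 45) = 45

Answer: 45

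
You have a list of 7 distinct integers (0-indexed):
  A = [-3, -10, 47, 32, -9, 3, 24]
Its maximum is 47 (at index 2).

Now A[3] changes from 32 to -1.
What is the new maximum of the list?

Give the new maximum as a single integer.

Answer: 47

Derivation:
Old max = 47 (at index 2)
Change: A[3] 32 -> -1
Changed element was NOT the old max.
  New max = max(old_max, new_val) = max(47, -1) = 47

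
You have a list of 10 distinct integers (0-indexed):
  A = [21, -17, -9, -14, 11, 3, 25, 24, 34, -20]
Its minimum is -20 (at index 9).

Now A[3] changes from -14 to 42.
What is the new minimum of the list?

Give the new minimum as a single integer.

Old min = -20 (at index 9)
Change: A[3] -14 -> 42
Changed element was NOT the old min.
  New min = min(old_min, new_val) = min(-20, 42) = -20

Answer: -20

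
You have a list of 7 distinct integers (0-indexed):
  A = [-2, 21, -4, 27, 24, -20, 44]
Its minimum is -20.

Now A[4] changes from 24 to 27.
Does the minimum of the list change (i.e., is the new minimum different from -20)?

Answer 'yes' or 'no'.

Answer: no

Derivation:
Old min = -20
Change: A[4] 24 -> 27
Changed element was NOT the min; min changes only if 27 < -20.
New min = -20; changed? no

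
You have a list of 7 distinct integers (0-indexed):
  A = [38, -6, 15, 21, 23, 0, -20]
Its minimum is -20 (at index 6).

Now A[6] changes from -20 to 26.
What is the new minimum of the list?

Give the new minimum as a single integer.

Answer: -6

Derivation:
Old min = -20 (at index 6)
Change: A[6] -20 -> 26
Changed element WAS the min. Need to check: is 26 still <= all others?
  Min of remaining elements: -6
  New min = min(26, -6) = -6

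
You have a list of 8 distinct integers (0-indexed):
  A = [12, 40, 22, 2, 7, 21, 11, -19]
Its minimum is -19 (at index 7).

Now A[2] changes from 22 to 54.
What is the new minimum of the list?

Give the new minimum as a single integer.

Answer: -19

Derivation:
Old min = -19 (at index 7)
Change: A[2] 22 -> 54
Changed element was NOT the old min.
  New min = min(old_min, new_val) = min(-19, 54) = -19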